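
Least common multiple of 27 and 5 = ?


GCD(27, 5) = 1
LCM = 27*5/1 = 135/1 = 135

LCM = 135


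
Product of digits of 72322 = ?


7 × 2 × 3 × 2 × 2 = 168


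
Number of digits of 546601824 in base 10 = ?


546601824 has 9 digits in base 10
floor(log10(546601824)) + 1 = floor(8.7377) + 1 = 9

9 digits (base 10)


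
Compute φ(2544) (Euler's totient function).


2544 = 2^4 × 3 × 53
Prime factors: 2, 3, 53
φ(2544) = 2544 × (1-1/2) × (1-1/3) × (1-1/53)
= 2544 × 1/2 × 2/3 × 52/53 = 832

φ(2544) = 832


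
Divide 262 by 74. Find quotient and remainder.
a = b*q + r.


262 = 74 * 3 + 40
Check: 222 + 40 = 262

q = 3, r = 40


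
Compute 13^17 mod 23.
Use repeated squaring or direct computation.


13^1 mod 23 = 13
13^2 mod 23 = 8
13^3 mod 23 = 12
13^4 mod 23 = 18
13^5 mod 23 = 4
13^6 mod 23 = 6
13^7 mod 23 = 9
13^8 mod 23 = 2
13^9 mod 23 = 3
13^10 mod 23 = 16
13^11 mod 23 = 1
13^12 mod 23 = 13
13^13 mod 23 = 8
13^14 mod 23 = 12
13^15 mod 23 = 18
13^16 mod 23 = 4
13^17 mod 23 = 6


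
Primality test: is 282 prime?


282 / 2 = 141 (exact division)
282 is NOT prime.

No, 282 is not prime


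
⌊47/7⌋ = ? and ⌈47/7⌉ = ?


47/7 = 6.7143
floor = 6
ceil = 7

floor = 6, ceil = 7


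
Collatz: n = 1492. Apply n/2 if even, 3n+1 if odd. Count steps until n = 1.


1492 → 746 → 373 → 1120 → 560 → 280 → 140 → 70 → 35 → 106 → 53 → 160 → 80 → 40 → 20 → 10 → 5 → 16 → 8 → 4 → 2 → 1
Total steps = 21

21 steps


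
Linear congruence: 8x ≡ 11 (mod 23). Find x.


GCD(8, 23) = 1, unique solution
a^(-1) mod 23 = 3
x = 3 * 11 mod 23 = 10

x ≡ 10 (mod 23)


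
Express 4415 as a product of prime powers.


4415 / 5 = 883
883 / 883 = 1
4415 = 5 × 883


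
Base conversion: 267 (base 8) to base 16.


267 (base 8) = 183 (decimal)
183 (decimal) = B7 (base 16)


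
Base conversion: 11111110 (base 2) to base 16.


11111110 (base 2) = 254 (decimal)
254 (decimal) = FE (base 16)


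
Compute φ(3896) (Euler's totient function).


3896 = 2^3 × 487
Prime factors: 2, 487
φ(3896) = 3896 × (1-1/2) × (1-1/487)
= 3896 × 1/2 × 486/487 = 1944

φ(3896) = 1944


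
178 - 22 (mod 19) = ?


178 - 22 = 156
156 mod 19 = 4


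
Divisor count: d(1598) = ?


1598 = 2^1 × 17^1 × 47^1
d(1598) = (1+1) × (1+1) × (1+1) = 8

8 divisors


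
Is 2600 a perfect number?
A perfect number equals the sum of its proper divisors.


Proper divisors of 2600: 1, 2, 4, 5, 8, 10, 13, 20, 25, 26, 40, 50, 52, 65, 100, 104, 130, 200, 260, 325, 520, 650, 1300
Sum = 1 + 2 + 4 + 5 + 8 + 10 + 13 + 20 + 25 + 26 + 40 + 50 + 52 + 65 + 100 + 104 + 130 + 200 + 260 + 325 + 520 + 650 + 1300 = 3910

No, 2600 is not perfect (3910 ≠ 2600)


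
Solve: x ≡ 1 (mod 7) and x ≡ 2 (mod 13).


M = 7*13 = 91
M1 = M/7 = 13, M2 = M/13 = 7
M1^(-1) mod 7 = 6, M2^(-1) mod 13 = 2
x = 1*13*6 + 2*7*2 = 106
106 mod 91 = 15
Check: 15 mod 7 = 1 ✓, 15 mod 13 = 2 ✓

x ≡ 15 (mod 91)


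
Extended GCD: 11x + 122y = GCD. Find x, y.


Tabular extended Euclidean (each row: r = 11*s + 122*t):
r=11, s=1, t=0
r=122, s=0, t=1
q=0: r=11, s=1, t=0   [11*(1) + 122*(0) = 11]
q=11: r=1, s=-11, t=1   [11*(-11) + 122*(1) = 1]
q=11: r=0, s=122, t=-11   [11*(122) + 122*(-11) = 0]
GCD = 1; from the row with r=1: x=-11, y=1
Check: 11*(-11) + 122*(1) = -121 + 122 = 1

GCD = 1, x = -11, y = 1


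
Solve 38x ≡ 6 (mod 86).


GCD(38, 86) = 2 divides 6
Divide: 19x ≡ 3 (mod 43)
x ≡ 16 (mod 43)


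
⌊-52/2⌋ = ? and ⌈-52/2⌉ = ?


-52/2 = -26.0000
floor = -26
ceil = -26

floor = -26, ceil = -26


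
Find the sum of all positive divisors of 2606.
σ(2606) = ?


Divisors of 2606: 1, 2, 1303, 2606
Sum = 1 + 2 + 1303 + 2606 = 3912

σ(2606) = 3912


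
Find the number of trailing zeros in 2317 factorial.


floor(2317/5) = 463
floor(2317/25) = 92
floor(2317/125) = 18
floor(2317/625) = 3
Total = 576

576 trailing zeros


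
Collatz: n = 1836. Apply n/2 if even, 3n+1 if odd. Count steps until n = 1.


1836 → 918 → 459 → 1378 → 689 → 2068 → 1034 → 517 → 1552 → 776 → 388 → 194 → 97 → 292 → 146 → 73 → 220 → 110 → 55 → 166 → 83 → 250 → 125 → 376 → 188 → 94 → 47 → 142 → 71 → 214 → 107 → 322 → 161 → 484 → 242 → 121 → 364 → 182 → 91 → 274 → 137 → 412 → 206 → 103 → 310 → 155 → 466 → 233 → 700 → 350 → 175 → 526 → 263 → 790 → 395 → 1186 → 593 → 1780 → 890 → 445 → 1336 → 668 → 334 → 167 → 502 → 251 → 754 → 377 → 1132 → 566 → 283 → 850 → 425 → 1276 → 638 → 319 → 958 → 479 → 1438 → 719 → 2158 → 1079 → 3238 → 1619 → 4858 → 2429 → 7288 → 3644 → 1822 → 911 → 2734 → 1367 → 4102 → 2051 → 6154 → 3077 → 9232 → 4616 → 2308 → 1154 → 577 → 1732 → 866 → 433 → 1300 → 650 → 325 → 976 → 488 → 244 → 122 → 61 → 184 → 92 → 46 → 23 → 70 → 35 → 106 → 53 → 160 → 80 → 40 → 20 → 10 → 5 → 16 → 8 → 4 → 2 → 1
Total steps = 130

130 steps


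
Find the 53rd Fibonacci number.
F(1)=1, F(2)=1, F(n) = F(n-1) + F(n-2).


Sequence: 1, 1, 2, 3, 5, 8, 13, 21, 34, 55, 89, 144, 233, 377, 610, 987, 1597, 2584, 4181, 6765, 10946, 17711, 28657, 46368, 75025, 121393, 196418, 317811, 514229, 832040, 1346269, 2178309, 3524578, 5702887, 9227465, 14930352, 24157817, 39088169, 63245986, 102334155, 165580141, 267914296, 433494437, 701408733, 1134903170, 1836311903, 2971215073, 4807526976, 7778742049, 12586269025, 20365011074, 32951280099, 53316291173
F(53) = 53316291173


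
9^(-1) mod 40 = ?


Use the extended Euclidean algorithm on (40, 9); each row r = 40*s + 9*t:
r=40, s=1, t=0
r=9, s=0, t=1
q=4: r=4, s=1, t=-4   [40*(1) + 9*(-4) = 4]
q=2: r=1, s=-2, t=9   [40*(-2) + 9*(9) = 1]
q=4: r=0, s=9, t=-40   [40*(9) + 9*(-40) = 0]
GCD = 1 with t = 9, so 9*(9) ≡ 1 (mod 40)
Inverse = 9 mod 40 = 9
Check: 9 * 9 = 81 ≡ 1 (mod 40)

9^(-1) ≡ 9 (mod 40)


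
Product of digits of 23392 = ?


2 × 3 × 3 × 9 × 2 = 324


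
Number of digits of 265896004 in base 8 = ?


265896004 in base 8 = 1766240104
Number of digits = 10

10 digits (base 8)


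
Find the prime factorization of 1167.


1167 / 3 = 389
389 / 389 = 1
1167 = 3 × 389


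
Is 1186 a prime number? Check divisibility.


1186 / 2 = 593 (exact division)
1186 is NOT prime.

No, 1186 is not prime


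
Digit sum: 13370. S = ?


1 + 3 + 3 + 7 + 0 = 14


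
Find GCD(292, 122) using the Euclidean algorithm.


292 = 2 * 122 + 48
122 = 2 * 48 + 26
48 = 1 * 26 + 22
26 = 1 * 22 + 4
22 = 5 * 4 + 2
4 = 2 * 2 + 0
GCD = 2


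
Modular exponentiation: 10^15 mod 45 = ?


10^1 mod 45 = 10
10^2 mod 45 = 10
10^3 mod 45 = 10
10^4 mod 45 = 10
10^5 mod 45 = 10
10^6 mod 45 = 10
10^7 mod 45 = 10
10^8 mod 45 = 10
10^9 mod 45 = 10
10^10 mod 45 = 10
10^11 mod 45 = 10
10^12 mod 45 = 10
10^13 mod 45 = 10
10^14 mod 45 = 10
10^15 mod 45 = 10


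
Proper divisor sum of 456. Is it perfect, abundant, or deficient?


Proper divisors: 1, 2, 3, 4, 6, 8, 12, 19, 24, 38, 57, 76, 114, 152, 228
Sum = 1 + 2 + 3 + 4 + 6 + 8 + 12 + 19 + 24 + 38 + 57 + 76 + 114 + 152 + 228 = 744
744 > 456 → abundant

s(456) = 744 (abundant)


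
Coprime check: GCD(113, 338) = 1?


Euclidean algorithm:
338 = 2 * 113 + 112
113 = 1 * 112 + 1
112 = 112 * 1 + 0
GCD(113, 338) = 1

Yes, coprime (GCD = 1)


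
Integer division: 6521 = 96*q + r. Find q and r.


6521 = 96 * 67 + 89
Check: 6432 + 89 = 6521

q = 67, r = 89


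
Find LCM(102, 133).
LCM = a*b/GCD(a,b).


GCD(102, 133) = 1
LCM = 102*133/1 = 13566/1 = 13566

LCM = 13566


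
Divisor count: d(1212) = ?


1212 = 2^2 × 3^1 × 101^1
d(1212) = (2+1) × (1+1) × (1+1) = 12

12 divisors


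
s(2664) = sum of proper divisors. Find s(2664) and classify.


Proper divisors: 1, 2, 3, 4, 6, 8, 9, 12, 18, 24, 36, 37, 72, 74, 111, 148, 222, 296, 333, 444, 666, 888, 1332
Sum = 1 + 2 + 3 + 4 + 6 + 8 + 9 + 12 + 18 + 24 + 36 + 37 + 72 + 74 + 111 + 148 + 222 + 296 + 333 + 444 + 666 + 888 + 1332 = 4746
4746 > 2664 → abundant

s(2664) = 4746 (abundant)


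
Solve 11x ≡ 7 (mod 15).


GCD(11, 15) = 1, unique solution
a^(-1) mod 15 = 11
x = 11 * 7 mod 15 = 2

x ≡ 2 (mod 15)


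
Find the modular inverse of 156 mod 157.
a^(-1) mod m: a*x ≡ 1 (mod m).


Use the extended Euclidean algorithm on (157, 156); each row r = 157*s + 156*t:
r=157, s=1, t=0
r=156, s=0, t=1
q=1: r=1, s=1, t=-1   [157*(1) + 156*(-1) = 1]
q=156: r=0, s=-156, t=157   [157*(-156) + 156*(157) = 0]
GCD = 1 with t = -1, so 156*(-1) ≡ 1 (mod 157)
Inverse = -1 mod 157 = 156
Check: 156 * 156 = 24336 ≡ 1 (mod 157)

156^(-1) ≡ 156 (mod 157)


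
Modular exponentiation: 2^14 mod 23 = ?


2^1 mod 23 = 2
2^2 mod 23 = 4
2^3 mod 23 = 8
2^4 mod 23 = 16
2^5 mod 23 = 9
2^6 mod 23 = 18
2^7 mod 23 = 13
2^8 mod 23 = 3
2^9 mod 23 = 6
2^10 mod 23 = 12
2^11 mod 23 = 1
2^12 mod 23 = 2
2^13 mod 23 = 4
2^14 mod 23 = 8


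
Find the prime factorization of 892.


892 / 2 = 446
446 / 2 = 223
223 / 223 = 1
892 = 2^2 × 223


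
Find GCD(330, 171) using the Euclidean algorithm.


330 = 1 * 171 + 159
171 = 1 * 159 + 12
159 = 13 * 12 + 3
12 = 4 * 3 + 0
GCD = 3


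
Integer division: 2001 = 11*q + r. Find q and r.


2001 = 11 * 181 + 10
Check: 1991 + 10 = 2001

q = 181, r = 10


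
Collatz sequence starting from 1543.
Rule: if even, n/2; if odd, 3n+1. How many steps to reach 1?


1543 → 4630 → 2315 → 6946 → 3473 → 10420 → 5210 → 2605 → 7816 → 3908 → 1954 → 977 → 2932 → 1466 → 733 → 2200 → 1100 → 550 → 275 → 826 → 413 → 1240 → 620 → 310 → 155 → 466 → 233 → 700 → 350 → 175 → 526 → 263 → 790 → 395 → 1186 → 593 → 1780 → 890 → 445 → 1336 → 668 → 334 → 167 → 502 → 251 → 754 → 377 → 1132 → 566 → 283 → 850 → 425 → 1276 → 638 → 319 → 958 → 479 → 1438 → 719 → 2158 → 1079 → 3238 → 1619 → 4858 → 2429 → 7288 → 3644 → 1822 → 911 → 2734 → 1367 → 4102 → 2051 → 6154 → 3077 → 9232 → 4616 → 2308 → 1154 → 577 → 1732 → 866 → 433 → 1300 → 650 → 325 → 976 → 488 → 244 → 122 → 61 → 184 → 92 → 46 → 23 → 70 → 35 → 106 → 53 → 160 → 80 → 40 → 20 → 10 → 5 → 16 → 8 → 4 → 2 → 1
Total steps = 109

109 steps


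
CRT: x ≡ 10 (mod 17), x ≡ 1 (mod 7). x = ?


M = 17*7 = 119
M1 = M/17 = 7, M2 = M/7 = 17
M1^(-1) mod 17 = 5, M2^(-1) mod 7 = 5
x = 10*7*5 + 1*17*5 = 435
435 mod 119 = 78
Check: 78 mod 17 = 10 ✓, 78 mod 7 = 1 ✓

x ≡ 78 (mod 119)


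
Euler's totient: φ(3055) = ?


3055 = 5 × 13 × 47
Prime factors: 5, 13, 47
φ(3055) = 3055 × (1-1/5) × (1-1/13) × (1-1/47)
= 3055 × 4/5 × 12/13 × 46/47 = 2208

φ(3055) = 2208


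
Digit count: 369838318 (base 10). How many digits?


369838318 has 9 digits in base 10
floor(log10(369838318)) + 1 = floor(8.5680) + 1 = 9

9 digits (base 10)


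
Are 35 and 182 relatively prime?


Euclidean algorithm:
182 = 5 * 35 + 7
35 = 5 * 7 + 0
GCD(35, 182) = 7

No, not coprime (GCD = 7)


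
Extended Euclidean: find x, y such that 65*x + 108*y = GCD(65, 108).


Tabular extended Euclidean (each row: r = 65*s + 108*t):
r=65, s=1, t=0
r=108, s=0, t=1
q=0: r=65, s=1, t=0   [65*(1) + 108*(0) = 65]
q=1: r=43, s=-1, t=1   [65*(-1) + 108*(1) = 43]
q=1: r=22, s=2, t=-1   [65*(2) + 108*(-1) = 22]
q=1: r=21, s=-3, t=2   [65*(-3) + 108*(2) = 21]
q=1: r=1, s=5, t=-3   [65*(5) + 108*(-3) = 1]
q=21: r=0, s=-108, t=65   [65*(-108) + 108*(65) = 0]
GCD = 1; from the row with r=1: x=5, y=-3
Check: 65*(5) + 108*(-3) = 325 - 324 = 1

GCD = 1, x = 5, y = -3


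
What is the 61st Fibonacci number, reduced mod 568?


F(k) mod 568 for k=1..61:
1, 1, 2, 3, 5, 8, 13, 21, 34, 55, 89, 144, 233, 377, 42, 419, 461, 312, 205, 517, 154, 103, 257, 360, 49, 409, 458, 299, 189, 488, 109, 29, 138, 167, 305, 472, 209, 113, 322, 435, 189, 56, 245, 301, 546, 279, 257, 536, 225, 193, 418, 43, 461, 504, 397, 333, 162, 495, 89, 16, 105
F(61) mod 568 = 105


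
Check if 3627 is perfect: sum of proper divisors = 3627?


Proper divisors of 3627: 1, 3, 9, 13, 31, 39, 93, 117, 279, 403, 1209
Sum = 1 + 3 + 9 + 13 + 31 + 39 + 93 + 117 + 279 + 403 + 1209 = 2197

No, 3627 is not perfect (2197 ≠ 3627)


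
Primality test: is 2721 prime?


2721 / 3 = 907 (exact division)
2721 is NOT prime.

No, 2721 is not prime


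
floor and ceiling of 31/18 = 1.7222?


31/18 = 1.7222
floor = 1
ceil = 2

floor = 1, ceil = 2


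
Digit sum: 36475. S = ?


3 + 6 + 4 + 7 + 5 = 25


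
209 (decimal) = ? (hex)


209 (base 10) = 209 (decimal)
209 (decimal) = D1 (base 16)


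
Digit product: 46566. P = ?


4 × 6 × 5 × 6 × 6 = 4320


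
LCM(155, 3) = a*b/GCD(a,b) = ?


GCD(155, 3) = 1
LCM = 155*3/1 = 465/1 = 465

LCM = 465


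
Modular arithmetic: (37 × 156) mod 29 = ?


37 × 156 = 5772
5772 mod 29 = 1


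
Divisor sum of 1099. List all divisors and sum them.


Divisors of 1099: 1, 7, 157, 1099
Sum = 1 + 7 + 157 + 1099 = 1264

σ(1099) = 1264


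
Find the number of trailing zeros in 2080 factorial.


floor(2080/5) = 416
floor(2080/25) = 83
floor(2080/125) = 16
floor(2080/625) = 3
Total = 518

518 trailing zeros


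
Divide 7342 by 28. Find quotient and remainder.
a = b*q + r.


7342 = 28 * 262 + 6
Check: 7336 + 6 = 7342

q = 262, r = 6


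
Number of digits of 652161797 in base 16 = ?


652161797 in base 16 = 26DF3305
Number of digits = 8

8 digits (base 16)


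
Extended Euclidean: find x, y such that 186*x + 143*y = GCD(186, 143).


Tabular extended Euclidean (each row: r = 186*s + 143*t):
r=186, s=1, t=0
r=143, s=0, t=1
q=1: r=43, s=1, t=-1   [186*(1) + 143*(-1) = 43]
q=3: r=14, s=-3, t=4   [186*(-3) + 143*(4) = 14]
q=3: r=1, s=10, t=-13   [186*(10) + 143*(-13) = 1]
q=14: r=0, s=-143, t=186   [186*(-143) + 143*(186) = 0]
GCD = 1; from the row with r=1: x=10, y=-13
Check: 186*(10) + 143*(-13) = 1860 - 1859 = 1

GCD = 1, x = 10, y = -13


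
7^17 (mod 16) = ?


7^1 mod 16 = 7
7^2 mod 16 = 1
7^3 mod 16 = 7
7^4 mod 16 = 1
7^5 mod 16 = 7
7^6 mod 16 = 1
7^7 mod 16 = 7
7^8 mod 16 = 1
7^9 mod 16 = 7
7^10 mod 16 = 1
7^11 mod 16 = 7
7^12 mod 16 = 1
7^13 mod 16 = 7
7^14 mod 16 = 1
7^15 mod 16 = 7
7^16 mod 16 = 1
7^17 mod 16 = 7


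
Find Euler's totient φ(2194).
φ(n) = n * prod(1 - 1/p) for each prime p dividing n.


2194 = 2 × 1097
Prime factors: 2, 1097
φ(2194) = 2194 × (1-1/2) × (1-1/1097)
= 2194 × 1/2 × 1096/1097 = 1096

φ(2194) = 1096


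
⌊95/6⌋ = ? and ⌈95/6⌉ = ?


95/6 = 15.8333
floor = 15
ceil = 16

floor = 15, ceil = 16


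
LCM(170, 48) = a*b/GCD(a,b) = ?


GCD(170, 48) = 2
LCM = 170*48/2 = 8160/2 = 4080

LCM = 4080


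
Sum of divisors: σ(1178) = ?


Divisors of 1178: 1, 2, 19, 31, 38, 62, 589, 1178
Sum = 1 + 2 + 19 + 31 + 38 + 62 + 589 + 1178 = 1920

σ(1178) = 1920


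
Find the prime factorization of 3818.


3818 / 2 = 1909
1909 / 23 = 83
83 / 83 = 1
3818 = 2 × 23 × 83


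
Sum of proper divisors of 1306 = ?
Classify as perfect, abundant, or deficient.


Proper divisors: 1, 2, 653
Sum = 1 + 2 + 653 = 656
656 < 1306 → deficient

s(1306) = 656 (deficient)


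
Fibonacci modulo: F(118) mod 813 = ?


F(k) mod 813 for k=1..118:
1, 1, 2, 3, 5, 8, 13, 21, 34, 55, 89, 144, 233, 377, 610, 174, 784, 145, 116, 261, 377, 638, 202, 27, 229, 256, 485, 741, 413, 341, 754, 282, 223, 505, 728, 420, 335, 755, 277, 219, 496, 715, 398, 300, 698, 185, 70, 255, 325, 580, 92, 672, 764, 623, 574, 384, 145, 529, 674, 390, 251, 641, 79, 720, 799, 706, 692, 585, 464, 236, 700, 123, 10, 133, 143, 276, 419, 695, 301, 183, 484, 667, 338, 192, 530, 722, 439, 348, 787, 322, 296, 618, 101, 719, 7, 726, 733, 646, 566, 399, 152, 551, 703, 441, 331, 772, 290, 249, 539, 788, 514, 489, 190, 679, 56, 735, 791, 713
F(118) mod 813 = 713


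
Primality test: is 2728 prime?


2728 / 2 = 1364 (exact division)
2728 is NOT prime.

No, 2728 is not prime


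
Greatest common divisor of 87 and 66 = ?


87 = 1 * 66 + 21
66 = 3 * 21 + 3
21 = 7 * 3 + 0
GCD = 3


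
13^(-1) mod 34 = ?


Use the extended Euclidean algorithm on (34, 13); each row r = 34*s + 13*t:
r=34, s=1, t=0
r=13, s=0, t=1
q=2: r=8, s=1, t=-2   [34*(1) + 13*(-2) = 8]
q=1: r=5, s=-1, t=3   [34*(-1) + 13*(3) = 5]
q=1: r=3, s=2, t=-5   [34*(2) + 13*(-5) = 3]
q=1: r=2, s=-3, t=8   [34*(-3) + 13*(8) = 2]
q=1: r=1, s=5, t=-13   [34*(5) + 13*(-13) = 1]
q=2: r=0, s=-13, t=34   [34*(-13) + 13*(34) = 0]
GCD = 1 with t = -13, so 13*(-13) ≡ 1 (mod 34)
Inverse = -13 mod 34 = 21
Check: 13 * 21 = 273 ≡ 1 (mod 34)

13^(-1) ≡ 21 (mod 34)


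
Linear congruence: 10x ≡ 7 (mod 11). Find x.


GCD(10, 11) = 1, unique solution
a^(-1) mod 11 = 10
x = 10 * 7 mod 11 = 4

x ≡ 4 (mod 11)


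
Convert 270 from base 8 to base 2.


270 (base 8) = 184 (decimal)
184 (decimal) = 10111000 (base 2)


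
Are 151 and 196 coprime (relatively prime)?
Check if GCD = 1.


Euclidean algorithm:
196 = 1 * 151 + 45
151 = 3 * 45 + 16
45 = 2 * 16 + 13
16 = 1 * 13 + 3
13 = 4 * 3 + 1
3 = 3 * 1 + 0
GCD(151, 196) = 1

Yes, coprime (GCD = 1)


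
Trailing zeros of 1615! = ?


floor(1615/5) = 323
floor(1615/25) = 64
floor(1615/125) = 12
floor(1615/625) = 2
Total = 401

401 trailing zeros


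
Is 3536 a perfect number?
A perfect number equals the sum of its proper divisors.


Proper divisors of 3536: 1, 2, 4, 8, 13, 16, 17, 26, 34, 52, 68, 104, 136, 208, 221, 272, 442, 884, 1768
Sum = 1 + 2 + 4 + 8 + 13 + 16 + 17 + 26 + 34 + 52 + 68 + 104 + 136 + 208 + 221 + 272 + 442 + 884 + 1768 = 4276

No, 3536 is not perfect (4276 ≠ 3536)


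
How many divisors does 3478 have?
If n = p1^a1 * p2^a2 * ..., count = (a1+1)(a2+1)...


3478 = 2^1 × 37^1 × 47^1
d(3478) = (1+1) × (1+1) × (1+1) = 8

8 divisors


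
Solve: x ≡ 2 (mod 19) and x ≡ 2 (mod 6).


M = 19*6 = 114
M1 = M/19 = 6, M2 = M/6 = 19
M1^(-1) mod 19 = 16, M2^(-1) mod 6 = 1
x = 2*6*16 + 2*19*1 = 230
230 mod 114 = 2
Check: 2 mod 19 = 2 ✓, 2 mod 6 = 2 ✓

x ≡ 2 (mod 114)


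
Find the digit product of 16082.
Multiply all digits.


1 × 6 × 0 × 8 × 2 = 0


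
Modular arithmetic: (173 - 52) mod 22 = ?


173 - 52 = 121
121 mod 22 = 11


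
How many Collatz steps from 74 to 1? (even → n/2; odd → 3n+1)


74 → 37 → 112 → 56 → 28 → 14 → 7 → 22 → 11 → 34 → 17 → 52 → 26 → 13 → 40 → 20 → 10 → 5 → 16 → 8 → 4 → 2 → 1
Total steps = 22

22 steps


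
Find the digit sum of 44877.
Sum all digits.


4 + 4 + 8 + 7 + 7 = 30


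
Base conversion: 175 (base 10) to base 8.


175 (base 10) = 175 (decimal)
175 (decimal) = 257 (base 8)


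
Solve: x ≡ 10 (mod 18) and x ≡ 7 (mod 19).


M = 18*19 = 342
M1 = M/18 = 19, M2 = M/19 = 18
M1^(-1) mod 18 = 1, M2^(-1) mod 19 = 18
x = 10*19*1 + 7*18*18 = 2458
2458 mod 342 = 64
Check: 64 mod 18 = 10 ✓, 64 mod 19 = 7 ✓

x ≡ 64 (mod 342)


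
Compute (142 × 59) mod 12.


142 × 59 = 8378
8378 mod 12 = 2


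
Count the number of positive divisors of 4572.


4572 = 2^2 × 3^2 × 127^1
d(4572) = (2+1) × (2+1) × (1+1) = 18

18 divisors


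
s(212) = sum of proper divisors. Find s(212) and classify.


Proper divisors: 1, 2, 4, 53, 106
Sum = 1 + 2 + 4 + 53 + 106 = 166
166 < 212 → deficient

s(212) = 166 (deficient)


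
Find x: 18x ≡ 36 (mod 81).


GCD(18, 81) = 9 divides 36
Divide: 2x ≡ 4 (mod 9)
x ≡ 2 (mod 9)


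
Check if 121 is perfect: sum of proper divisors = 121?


Proper divisors of 121: 1, 11
Sum = 1 + 11 = 12

No, 121 is not perfect (12 ≠ 121)


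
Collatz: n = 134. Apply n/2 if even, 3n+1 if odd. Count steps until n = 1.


134 → 67 → 202 → 101 → 304 → 152 → 76 → 38 → 19 → 58 → 29 → 88 → 44 → 22 → 11 → 34 → 17 → 52 → 26 → 13 → 40 → 20 → 10 → 5 → 16 → 8 → 4 → 2 → 1
Total steps = 28

28 steps


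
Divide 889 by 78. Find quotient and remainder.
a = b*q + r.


889 = 78 * 11 + 31
Check: 858 + 31 = 889

q = 11, r = 31


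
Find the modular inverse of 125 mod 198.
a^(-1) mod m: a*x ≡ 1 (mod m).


Use the extended Euclidean algorithm on (198, 125); each row r = 198*s + 125*t:
r=198, s=1, t=0
r=125, s=0, t=1
q=1: r=73, s=1, t=-1   [198*(1) + 125*(-1) = 73]
q=1: r=52, s=-1, t=2   [198*(-1) + 125*(2) = 52]
q=1: r=21, s=2, t=-3   [198*(2) + 125*(-3) = 21]
q=2: r=10, s=-5, t=8   [198*(-5) + 125*(8) = 10]
q=2: r=1, s=12, t=-19   [198*(12) + 125*(-19) = 1]
q=10: r=0, s=-125, t=198   [198*(-125) + 125*(198) = 0]
GCD = 1 with t = -19, so 125*(-19) ≡ 1 (mod 198)
Inverse = -19 mod 198 = 179
Check: 125 * 179 = 22375 ≡ 1 (mod 198)

125^(-1) ≡ 179 (mod 198)


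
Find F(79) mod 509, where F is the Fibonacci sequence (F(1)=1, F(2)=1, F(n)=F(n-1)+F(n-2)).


F(k) mod 509 for k=1..79:
1, 1, 2, 3, 5, 8, 13, 21, 34, 55, 89, 144, 233, 377, 101, 478, 70, 39, 109, 148, 257, 405, 153, 49, 202, 251, 453, 195, 139, 334, 473, 298, 262, 51, 313, 364, 168, 23, 191, 214, 405, 110, 6, 116, 122, 238, 360, 89, 449, 29, 478, 507, 476, 474, 441, 406, 338, 235, 64, 299, 363, 153, 7, 160, 167, 327, 494, 312, 297, 100, 397, 497, 385, 373, 249, 113, 362, 475, 328
F(79) mod 509 = 328


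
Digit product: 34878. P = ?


3 × 4 × 8 × 7 × 8 = 5376


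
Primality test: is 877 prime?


Check divisors up to sqrt(877) = 29.6142
No divisors found.
877 is prime.

Yes, 877 is prime


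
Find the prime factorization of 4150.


4150 / 2 = 2075
2075 / 5 = 415
415 / 5 = 83
83 / 83 = 1
4150 = 2 × 5^2 × 83


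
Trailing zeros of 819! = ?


floor(819/5) = 163
floor(819/25) = 32
floor(819/125) = 6
floor(819/625) = 1
Total = 202

202 trailing zeros


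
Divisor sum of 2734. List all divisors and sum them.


Divisors of 2734: 1, 2, 1367, 2734
Sum = 1 + 2 + 1367 + 2734 = 4104

σ(2734) = 4104


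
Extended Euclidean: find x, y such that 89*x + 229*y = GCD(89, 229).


Tabular extended Euclidean (each row: r = 89*s + 229*t):
r=89, s=1, t=0
r=229, s=0, t=1
q=0: r=89, s=1, t=0   [89*(1) + 229*(0) = 89]
q=2: r=51, s=-2, t=1   [89*(-2) + 229*(1) = 51]
q=1: r=38, s=3, t=-1   [89*(3) + 229*(-1) = 38]
q=1: r=13, s=-5, t=2   [89*(-5) + 229*(2) = 13]
q=2: r=12, s=13, t=-5   [89*(13) + 229*(-5) = 12]
q=1: r=1, s=-18, t=7   [89*(-18) + 229*(7) = 1]
q=12: r=0, s=229, t=-89   [89*(229) + 229*(-89) = 0]
GCD = 1; from the row with r=1: x=-18, y=7
Check: 89*(-18) + 229*(7) = -1602 + 1603 = 1

GCD = 1, x = -18, y = 7


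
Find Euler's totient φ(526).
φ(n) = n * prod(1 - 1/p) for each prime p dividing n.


526 = 2 × 263
Prime factors: 2, 263
φ(526) = 526 × (1-1/2) × (1-1/263)
= 526 × 1/2 × 262/263 = 262

φ(526) = 262


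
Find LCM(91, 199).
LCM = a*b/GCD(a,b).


GCD(91, 199) = 1
LCM = 91*199/1 = 18109/1 = 18109

LCM = 18109


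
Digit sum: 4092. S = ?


4 + 0 + 9 + 2 = 15


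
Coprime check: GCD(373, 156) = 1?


Euclidean algorithm:
373 = 2 * 156 + 61
156 = 2 * 61 + 34
61 = 1 * 34 + 27
34 = 1 * 27 + 7
27 = 3 * 7 + 6
7 = 1 * 6 + 1
6 = 6 * 1 + 0
GCD(373, 156) = 1

Yes, coprime (GCD = 1)


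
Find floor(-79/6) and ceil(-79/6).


-79/6 = -13.1667
floor = -14
ceil = -13

floor = -14, ceil = -13


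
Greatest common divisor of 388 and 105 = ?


388 = 3 * 105 + 73
105 = 1 * 73 + 32
73 = 2 * 32 + 9
32 = 3 * 9 + 5
9 = 1 * 5 + 4
5 = 1 * 4 + 1
4 = 4 * 1 + 0
GCD = 1


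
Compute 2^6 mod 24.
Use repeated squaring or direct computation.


2^1 mod 24 = 2
2^2 mod 24 = 4
2^3 mod 24 = 8
2^4 mod 24 = 16
2^5 mod 24 = 8
2^6 mod 24 = 16


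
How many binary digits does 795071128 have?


795071128 in base 2 = 101111011000111101001010011000
Number of digits = 30

30 digits (base 2)


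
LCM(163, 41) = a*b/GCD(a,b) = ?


GCD(163, 41) = 1
LCM = 163*41/1 = 6683/1 = 6683

LCM = 6683


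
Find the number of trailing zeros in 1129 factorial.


floor(1129/5) = 225
floor(1129/25) = 45
floor(1129/125) = 9
floor(1129/625) = 1
Total = 280

280 trailing zeros


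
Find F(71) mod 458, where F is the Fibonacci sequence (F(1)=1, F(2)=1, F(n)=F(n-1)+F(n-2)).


F(k) mod 458 for k=1..71:
1, 1, 2, 3, 5, 8, 13, 21, 34, 55, 89, 144, 233, 377, 152, 71, 223, 294, 59, 353, 412, 307, 261, 110, 371, 23, 394, 417, 353, 312, 207, 61, 268, 329, 139, 10, 149, 159, 308, 9, 317, 326, 185, 53, 238, 291, 71, 362, 433, 337, 312, 191, 45, 236, 281, 59, 340, 399, 281, 222, 45, 267, 312, 121, 433, 96, 71, 167, 238, 405, 185
F(71) mod 458 = 185


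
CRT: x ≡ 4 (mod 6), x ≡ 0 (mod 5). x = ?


M = 6*5 = 30
M1 = M/6 = 5, M2 = M/5 = 6
M1^(-1) mod 6 = 5, M2^(-1) mod 5 = 1
x = 4*5*5 + 0*6*1 = 100
100 mod 30 = 10
Check: 10 mod 6 = 4 ✓, 10 mod 5 = 0 ✓

x ≡ 10 (mod 30)


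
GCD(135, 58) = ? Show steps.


135 = 2 * 58 + 19
58 = 3 * 19 + 1
19 = 19 * 1 + 0
GCD = 1


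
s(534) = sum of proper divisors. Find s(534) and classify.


Proper divisors: 1, 2, 3, 6, 89, 178, 267
Sum = 1 + 2 + 3 + 6 + 89 + 178 + 267 = 546
546 > 534 → abundant

s(534) = 546 (abundant)


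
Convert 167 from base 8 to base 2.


167 (base 8) = 119 (decimal)
119 (decimal) = 1110111 (base 2)


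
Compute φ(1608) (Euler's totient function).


1608 = 2^3 × 3 × 67
Prime factors: 2, 3, 67
φ(1608) = 1608 × (1-1/2) × (1-1/3) × (1-1/67)
= 1608 × 1/2 × 2/3 × 66/67 = 528

φ(1608) = 528


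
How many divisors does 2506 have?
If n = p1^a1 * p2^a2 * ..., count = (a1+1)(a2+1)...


2506 = 2^1 × 7^1 × 179^1
d(2506) = (1+1) × (1+1) × (1+1) = 8

8 divisors


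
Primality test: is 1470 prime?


1470 / 2 = 735 (exact division)
1470 is NOT prime.

No, 1470 is not prime


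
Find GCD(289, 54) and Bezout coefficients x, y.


Tabular extended Euclidean (each row: r = 289*s + 54*t):
r=289, s=1, t=0
r=54, s=0, t=1
q=5: r=19, s=1, t=-5   [289*(1) + 54*(-5) = 19]
q=2: r=16, s=-2, t=11   [289*(-2) + 54*(11) = 16]
q=1: r=3, s=3, t=-16   [289*(3) + 54*(-16) = 3]
q=5: r=1, s=-17, t=91   [289*(-17) + 54*(91) = 1]
q=3: r=0, s=54, t=-289   [289*(54) + 54*(-289) = 0]
GCD = 1; from the row with r=1: x=-17, y=91
Check: 289*(-17) + 54*(91) = -4913 + 4914 = 1

GCD = 1, x = -17, y = 91


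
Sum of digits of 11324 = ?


1 + 1 + 3 + 2 + 4 = 11


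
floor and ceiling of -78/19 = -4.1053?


-78/19 = -4.1053
floor = -5
ceil = -4

floor = -5, ceil = -4


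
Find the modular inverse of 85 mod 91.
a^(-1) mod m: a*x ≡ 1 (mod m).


Use the extended Euclidean algorithm on (91, 85); each row r = 91*s + 85*t:
r=91, s=1, t=0
r=85, s=0, t=1
q=1: r=6, s=1, t=-1   [91*(1) + 85*(-1) = 6]
q=14: r=1, s=-14, t=15   [91*(-14) + 85*(15) = 1]
q=6: r=0, s=85, t=-91   [91*(85) + 85*(-91) = 0]
GCD = 1 with t = 15, so 85*(15) ≡ 1 (mod 91)
Inverse = 15 mod 91 = 15
Check: 85 * 15 = 1275 ≡ 1 (mod 91)

85^(-1) ≡ 15 (mod 91)


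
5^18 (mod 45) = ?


5^1 mod 45 = 5
5^2 mod 45 = 25
5^3 mod 45 = 35
5^4 mod 45 = 40
5^5 mod 45 = 20
5^6 mod 45 = 10
5^7 mod 45 = 5
5^8 mod 45 = 25
5^9 mod 45 = 35
5^10 mod 45 = 40
5^11 mod 45 = 20
5^12 mod 45 = 10
5^13 mod 45 = 5
5^14 mod 45 = 25
5^15 mod 45 = 35
5^16 mod 45 = 40
5^17 mod 45 = 20
5^18 mod 45 = 10


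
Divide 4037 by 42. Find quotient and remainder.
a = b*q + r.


4037 = 42 * 96 + 5
Check: 4032 + 5 = 4037

q = 96, r = 5


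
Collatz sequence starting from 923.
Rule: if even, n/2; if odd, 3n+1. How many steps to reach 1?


923 → 2770 → 1385 → 4156 → 2078 → 1039 → 3118 → 1559 → 4678 → 2339 → 7018 → 3509 → 10528 → 5264 → 2632 → 1316 → 658 → 329 → 988 → 494 → 247 → 742 → 371 → 1114 → 557 → 1672 → 836 → 418 → 209 → 628 → 314 → 157 → 472 → 236 → 118 → 59 → 178 → 89 → 268 → 134 → 67 → 202 → 101 → 304 → 152 → 76 → 38 → 19 → 58 → 29 → 88 → 44 → 22 → 11 → 34 → 17 → 52 → 26 → 13 → 40 → 20 → 10 → 5 → 16 → 8 → 4 → 2 → 1
Total steps = 67

67 steps


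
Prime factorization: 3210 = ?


3210 / 2 = 1605
1605 / 3 = 535
535 / 5 = 107
107 / 107 = 1
3210 = 2 × 3 × 5 × 107


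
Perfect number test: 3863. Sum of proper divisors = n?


Proper divisors of 3863: 1
Sum = 1 = 1

No, 3863 is not perfect (1 ≠ 3863)


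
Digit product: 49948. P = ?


4 × 9 × 9 × 4 × 8 = 10368


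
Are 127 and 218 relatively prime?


Euclidean algorithm:
218 = 1 * 127 + 91
127 = 1 * 91 + 36
91 = 2 * 36 + 19
36 = 1 * 19 + 17
19 = 1 * 17 + 2
17 = 8 * 2 + 1
2 = 2 * 1 + 0
GCD(127, 218) = 1

Yes, coprime (GCD = 1)


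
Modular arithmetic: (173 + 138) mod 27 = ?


173 + 138 = 311
311 mod 27 = 14


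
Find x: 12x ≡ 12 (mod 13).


GCD(12, 13) = 1, unique solution
a^(-1) mod 13 = 12
x = 12 * 12 mod 13 = 1

x ≡ 1 (mod 13)


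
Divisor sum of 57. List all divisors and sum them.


Divisors of 57: 1, 3, 19, 57
Sum = 1 + 3 + 19 + 57 = 80

σ(57) = 80


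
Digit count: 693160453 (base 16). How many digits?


693160453 in base 16 = 2950CA05
Number of digits = 8

8 digits (base 16)


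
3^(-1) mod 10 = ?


Use the extended Euclidean algorithm on (10, 3); each row r = 10*s + 3*t:
r=10, s=1, t=0
r=3, s=0, t=1
q=3: r=1, s=1, t=-3   [10*(1) + 3*(-3) = 1]
q=3: r=0, s=-3, t=10   [10*(-3) + 3*(10) = 0]
GCD = 1 with t = -3, so 3*(-3) ≡ 1 (mod 10)
Inverse = -3 mod 10 = 7
Check: 3 * 7 = 21 ≡ 1 (mod 10)

3^(-1) ≡ 7 (mod 10)


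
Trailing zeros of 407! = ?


floor(407/5) = 81
floor(407/25) = 16
floor(407/125) = 3
Total = 100

100 trailing zeros


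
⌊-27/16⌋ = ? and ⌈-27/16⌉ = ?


-27/16 = -1.6875
floor = -2
ceil = -1

floor = -2, ceil = -1


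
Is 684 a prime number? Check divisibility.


684 / 2 = 342 (exact division)
684 is NOT prime.

No, 684 is not prime


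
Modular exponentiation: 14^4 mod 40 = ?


14^1 mod 40 = 14
14^2 mod 40 = 36
14^3 mod 40 = 24
14^4 mod 40 = 16


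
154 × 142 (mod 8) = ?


154 × 142 = 21868
21868 mod 8 = 4


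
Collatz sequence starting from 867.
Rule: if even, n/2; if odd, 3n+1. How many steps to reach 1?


867 → 2602 → 1301 → 3904 → 1952 → 976 → 488 → 244 → 122 → 61 → 184 → 92 → 46 → 23 → 70 → 35 → 106 → 53 → 160 → 80 → 40 → 20 → 10 → 5 → 16 → 8 → 4 → 2 → 1
Total steps = 28

28 steps


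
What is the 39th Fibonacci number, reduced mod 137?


F(k) mod 137 for k=1..39:
1, 1, 2, 3, 5, 8, 13, 21, 34, 55, 89, 7, 96, 103, 62, 28, 90, 118, 71, 52, 123, 38, 24, 62, 86, 11, 97, 108, 68, 39, 107, 9, 116, 125, 104, 92, 59, 14, 73
F(39) mod 137 = 73


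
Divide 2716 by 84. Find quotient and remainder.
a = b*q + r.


2716 = 84 * 32 + 28
Check: 2688 + 28 = 2716

q = 32, r = 28


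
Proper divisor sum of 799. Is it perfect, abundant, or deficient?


Proper divisors: 1, 17, 47
Sum = 1 + 17 + 47 = 65
65 < 799 → deficient

s(799) = 65 (deficient)


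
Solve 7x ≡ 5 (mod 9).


GCD(7, 9) = 1, unique solution
a^(-1) mod 9 = 4
x = 4 * 5 mod 9 = 2

x ≡ 2 (mod 9)


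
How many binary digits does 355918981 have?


355918981 in base 2 = 10101001101101110010010000101
Number of digits = 29

29 digits (base 2)


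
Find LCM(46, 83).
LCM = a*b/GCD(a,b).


GCD(46, 83) = 1
LCM = 46*83/1 = 3818/1 = 3818

LCM = 3818


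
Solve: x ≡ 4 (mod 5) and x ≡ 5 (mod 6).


M = 5*6 = 30
M1 = M/5 = 6, M2 = M/6 = 5
M1^(-1) mod 5 = 1, M2^(-1) mod 6 = 5
x = 4*6*1 + 5*5*5 = 149
149 mod 30 = 29
Check: 29 mod 5 = 4 ✓, 29 mod 6 = 5 ✓

x ≡ 29 (mod 30)


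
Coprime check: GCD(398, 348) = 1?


Euclidean algorithm:
398 = 1 * 348 + 50
348 = 6 * 50 + 48
50 = 1 * 48 + 2
48 = 24 * 2 + 0
GCD(398, 348) = 2

No, not coprime (GCD = 2)


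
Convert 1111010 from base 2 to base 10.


1111010 (base 2) = 122 (decimal)
122 (decimal) = 122 (base 10)


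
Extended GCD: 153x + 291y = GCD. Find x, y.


Tabular extended Euclidean (each row: r = 153*s + 291*t):
r=153, s=1, t=0
r=291, s=0, t=1
q=0: r=153, s=1, t=0   [153*(1) + 291*(0) = 153]
q=1: r=138, s=-1, t=1   [153*(-1) + 291*(1) = 138]
q=1: r=15, s=2, t=-1   [153*(2) + 291*(-1) = 15]
q=9: r=3, s=-19, t=10   [153*(-19) + 291*(10) = 3]
q=5: r=0, s=97, t=-51   [153*(97) + 291*(-51) = 0]
GCD = 3; from the row with r=3: x=-19, y=10
Check: 153*(-19) + 291*(10) = -2907 + 2910 = 3

GCD = 3, x = -19, y = 10


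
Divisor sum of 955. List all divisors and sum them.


Divisors of 955: 1, 5, 191, 955
Sum = 1 + 5 + 191 + 955 = 1152

σ(955) = 1152


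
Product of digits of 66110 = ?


6 × 6 × 1 × 1 × 0 = 0


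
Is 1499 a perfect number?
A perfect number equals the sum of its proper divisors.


Proper divisors of 1499: 1
Sum = 1 = 1

No, 1499 is not perfect (1 ≠ 1499)


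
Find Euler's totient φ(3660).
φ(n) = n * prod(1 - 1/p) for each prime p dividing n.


3660 = 2^2 × 3 × 5 × 61
Prime factors: 2, 3, 5, 61
φ(3660) = 3660 × (1-1/2) × (1-1/3) × (1-1/5) × (1-1/61)
= 3660 × 1/2 × 2/3 × 4/5 × 60/61 = 960

φ(3660) = 960


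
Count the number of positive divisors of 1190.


1190 = 2^1 × 5^1 × 7^1 × 17^1
d(1190) = (1+1) × (1+1) × (1+1) × (1+1) = 16

16 divisors


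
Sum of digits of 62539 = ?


6 + 2 + 5 + 3 + 9 = 25


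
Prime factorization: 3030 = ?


3030 / 2 = 1515
1515 / 3 = 505
505 / 5 = 101
101 / 101 = 1
3030 = 2 × 3 × 5 × 101


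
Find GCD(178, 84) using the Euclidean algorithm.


178 = 2 * 84 + 10
84 = 8 * 10 + 4
10 = 2 * 4 + 2
4 = 2 * 2 + 0
GCD = 2


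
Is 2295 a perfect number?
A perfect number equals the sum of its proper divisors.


Proper divisors of 2295: 1, 3, 5, 9, 15, 17, 27, 45, 51, 85, 135, 153, 255, 459, 765
Sum = 1 + 3 + 5 + 9 + 15 + 17 + 27 + 45 + 51 + 85 + 135 + 153 + 255 + 459 + 765 = 2025

No, 2295 is not perfect (2025 ≠ 2295)


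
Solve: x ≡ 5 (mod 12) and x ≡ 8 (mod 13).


M = 12*13 = 156
M1 = M/12 = 13, M2 = M/13 = 12
M1^(-1) mod 12 = 1, M2^(-1) mod 13 = 12
x = 5*13*1 + 8*12*12 = 1217
1217 mod 156 = 125
Check: 125 mod 12 = 5 ✓, 125 mod 13 = 8 ✓

x ≡ 125 (mod 156)


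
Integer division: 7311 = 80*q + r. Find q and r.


7311 = 80 * 91 + 31
Check: 7280 + 31 = 7311

q = 91, r = 31


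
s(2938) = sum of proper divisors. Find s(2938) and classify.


Proper divisors: 1, 2, 13, 26, 113, 226, 1469
Sum = 1 + 2 + 13 + 26 + 113 + 226 + 1469 = 1850
1850 < 2938 → deficient

s(2938) = 1850 (deficient)


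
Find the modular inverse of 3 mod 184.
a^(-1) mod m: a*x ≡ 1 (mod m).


Use the extended Euclidean algorithm on (184, 3); each row r = 184*s + 3*t:
r=184, s=1, t=0
r=3, s=0, t=1
q=61: r=1, s=1, t=-61   [184*(1) + 3*(-61) = 1]
q=3: r=0, s=-3, t=184   [184*(-3) + 3*(184) = 0]
GCD = 1 with t = -61, so 3*(-61) ≡ 1 (mod 184)
Inverse = -61 mod 184 = 123
Check: 3 * 123 = 369 ≡ 1 (mod 184)

3^(-1) ≡ 123 (mod 184)


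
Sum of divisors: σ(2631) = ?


Divisors of 2631: 1, 3, 877, 2631
Sum = 1 + 3 + 877 + 2631 = 3512

σ(2631) = 3512


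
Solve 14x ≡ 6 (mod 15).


GCD(14, 15) = 1, unique solution
a^(-1) mod 15 = 14
x = 14 * 6 mod 15 = 9

x ≡ 9 (mod 15)


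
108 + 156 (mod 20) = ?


108 + 156 = 264
264 mod 20 = 4


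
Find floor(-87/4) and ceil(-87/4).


-87/4 = -21.7500
floor = -22
ceil = -21

floor = -22, ceil = -21


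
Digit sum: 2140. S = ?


2 + 1 + 4 + 0 = 7


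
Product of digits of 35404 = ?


3 × 5 × 4 × 0 × 4 = 0


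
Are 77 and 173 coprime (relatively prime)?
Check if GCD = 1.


Euclidean algorithm:
173 = 2 * 77 + 19
77 = 4 * 19 + 1
19 = 19 * 1 + 0
GCD(77, 173) = 1

Yes, coprime (GCD = 1)


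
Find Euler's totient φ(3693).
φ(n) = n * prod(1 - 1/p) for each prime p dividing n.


3693 = 3 × 1231
Prime factors: 3, 1231
φ(3693) = 3693 × (1-1/3) × (1-1/1231)
= 3693 × 2/3 × 1230/1231 = 2460

φ(3693) = 2460


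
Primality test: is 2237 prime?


Check divisors up to sqrt(2237) = 47.2969
No divisors found.
2237 is prime.

Yes, 2237 is prime


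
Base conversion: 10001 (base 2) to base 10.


10001 (base 2) = 17 (decimal)
17 (decimal) = 17 (base 10)


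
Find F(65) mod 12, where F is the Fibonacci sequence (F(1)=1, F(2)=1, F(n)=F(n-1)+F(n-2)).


F(k) mod 12 for k=1..65:
1, 1, 2, 3, 5, 8, 1, 9, 10, 7, 5, 0, 5, 5, 10, 3, 1, 4, 5, 9, 2, 11, 1, 0, 1, 1, 2, 3, 5, 8, 1, 9, 10, 7, 5, 0, 5, 5, 10, 3, 1, 4, 5, 9, 2, 11, 1, 0, 1, 1, 2, 3, 5, 8, 1, 9, 10, 7, 5, 0, 5, 5, 10, 3, 1
F(65) mod 12 = 1


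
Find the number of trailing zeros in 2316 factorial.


floor(2316/5) = 463
floor(2316/25) = 92
floor(2316/125) = 18
floor(2316/625) = 3
Total = 576

576 trailing zeros


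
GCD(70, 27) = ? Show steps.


70 = 2 * 27 + 16
27 = 1 * 16 + 11
16 = 1 * 11 + 5
11 = 2 * 5 + 1
5 = 5 * 1 + 0
GCD = 1


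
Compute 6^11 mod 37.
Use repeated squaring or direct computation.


6^1 mod 37 = 6
6^2 mod 37 = 36
6^3 mod 37 = 31
6^4 mod 37 = 1
6^5 mod 37 = 6
6^6 mod 37 = 36
6^7 mod 37 = 31
6^8 mod 37 = 1
6^9 mod 37 = 6
6^10 mod 37 = 36
6^11 mod 37 = 31


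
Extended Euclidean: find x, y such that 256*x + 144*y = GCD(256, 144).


Tabular extended Euclidean (each row: r = 256*s + 144*t):
r=256, s=1, t=0
r=144, s=0, t=1
q=1: r=112, s=1, t=-1   [256*(1) + 144*(-1) = 112]
q=1: r=32, s=-1, t=2   [256*(-1) + 144*(2) = 32]
q=3: r=16, s=4, t=-7   [256*(4) + 144*(-7) = 16]
q=2: r=0, s=-9, t=16   [256*(-9) + 144*(16) = 0]
GCD = 16; from the row with r=16: x=4, y=-7
Check: 256*(4) + 144*(-7) = 1024 - 1008 = 16

GCD = 16, x = 4, y = -7


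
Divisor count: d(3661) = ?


3661 = 7^1 × 523^1
d(3661) = (1+1) × (1+1) = 4

4 divisors


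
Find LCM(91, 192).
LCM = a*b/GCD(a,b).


GCD(91, 192) = 1
LCM = 91*192/1 = 17472/1 = 17472

LCM = 17472


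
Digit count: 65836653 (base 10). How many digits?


65836653 has 8 digits in base 10
floor(log10(65836653)) + 1 = floor(7.8185) + 1 = 8

8 digits (base 10)


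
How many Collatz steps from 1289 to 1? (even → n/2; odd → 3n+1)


1289 → 3868 → 1934 → 967 → 2902 → 1451 → 4354 → 2177 → 6532 → 3266 → 1633 → 4900 → 2450 → 1225 → 3676 → 1838 → 919 → 2758 → 1379 → 4138 → 2069 → 6208 → 3104 → 1552 → 776 → 388 → 194 → 97 → 292 → 146 → 73 → 220 → 110 → 55 → 166 → 83 → 250 → 125 → 376 → 188 → 94 → 47 → 142 → 71 → 214 → 107 → 322 → 161 → 484 → 242 → 121 → 364 → 182 → 91 → 274 → 137 → 412 → 206 → 103 → 310 → 155 → 466 → 233 → 700 → 350 → 175 → 526 → 263 → 790 → 395 → 1186 → 593 → 1780 → 890 → 445 → 1336 → 668 → 334 → 167 → 502 → 251 → 754 → 377 → 1132 → 566 → 283 → 850 → 425 → 1276 → 638 → 319 → 958 → 479 → 1438 → 719 → 2158 → 1079 → 3238 → 1619 → 4858 → 2429 → 7288 → 3644 → 1822 → 911 → 2734 → 1367 → 4102 → 2051 → 6154 → 3077 → 9232 → 4616 → 2308 → 1154 → 577 → 1732 → 866 → 433 → 1300 → 650 → 325 → 976 → 488 → 244 → 122 → 61 → 184 → 92 → 46 → 23 → 70 → 35 → 106 → 53 → 160 → 80 → 40 → 20 → 10 → 5 → 16 → 8 → 4 → 2 → 1
Total steps = 145

145 steps


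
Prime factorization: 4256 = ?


4256 / 2 = 2128
2128 / 2 = 1064
1064 / 2 = 532
532 / 2 = 266
266 / 2 = 133
133 / 7 = 19
19 / 19 = 1
4256 = 2^5 × 7 × 19


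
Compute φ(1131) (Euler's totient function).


1131 = 3 × 13 × 29
Prime factors: 3, 13, 29
φ(1131) = 1131 × (1-1/3) × (1-1/13) × (1-1/29)
= 1131 × 2/3 × 12/13 × 28/29 = 672

φ(1131) = 672


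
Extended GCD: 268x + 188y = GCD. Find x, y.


Tabular extended Euclidean (each row: r = 268*s + 188*t):
r=268, s=1, t=0
r=188, s=0, t=1
q=1: r=80, s=1, t=-1   [268*(1) + 188*(-1) = 80]
q=2: r=28, s=-2, t=3   [268*(-2) + 188*(3) = 28]
q=2: r=24, s=5, t=-7   [268*(5) + 188*(-7) = 24]
q=1: r=4, s=-7, t=10   [268*(-7) + 188*(10) = 4]
q=6: r=0, s=47, t=-67   [268*(47) + 188*(-67) = 0]
GCD = 4; from the row with r=4: x=-7, y=10
Check: 268*(-7) + 188*(10) = -1876 + 1880 = 4

GCD = 4, x = -7, y = 10
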